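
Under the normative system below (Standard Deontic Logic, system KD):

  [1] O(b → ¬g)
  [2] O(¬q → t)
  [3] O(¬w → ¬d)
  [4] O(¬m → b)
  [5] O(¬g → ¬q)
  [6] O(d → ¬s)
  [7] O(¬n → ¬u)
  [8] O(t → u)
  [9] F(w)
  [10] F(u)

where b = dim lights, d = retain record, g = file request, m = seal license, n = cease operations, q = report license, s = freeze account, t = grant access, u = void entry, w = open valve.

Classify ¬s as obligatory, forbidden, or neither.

Premise 6 is O(d → ¬s), but O(d) is not derivable from the premises, so it does not yield O(¬s).
No premise or chain of K-axiom applications forces O(¬s), and none forces O(s). So ¬s is neither obligatory nor forbidden under these norms.

Neither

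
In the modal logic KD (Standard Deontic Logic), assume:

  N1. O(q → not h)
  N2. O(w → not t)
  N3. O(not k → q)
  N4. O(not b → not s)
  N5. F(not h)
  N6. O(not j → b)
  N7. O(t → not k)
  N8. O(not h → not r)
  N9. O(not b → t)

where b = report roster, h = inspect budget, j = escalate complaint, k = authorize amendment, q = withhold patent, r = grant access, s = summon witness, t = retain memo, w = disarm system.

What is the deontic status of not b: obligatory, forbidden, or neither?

Premise 5, F(not h), is equivalent to O(h).
Premise 1, O(q → not h), contraposes to O(h → not q); with O(h) we get O(not q).
Premise 3 is O(not k → q); contrapositively O(not q → k). Since O(not q) holds, K gives O(k).
The contrapositive of premise 7 (O(t → not k)) is O(k → not t), and O(k) is already established, so O(not t).
The contrapositive of premise 9 (O(not b → t)) is O(not t → b), and O(not t) is already established, so O(b).
Premises 2, 4, 6, 8 do not contribute to this derivation.
Thus O(b), which is F(not b): not b is forbidden.

Forbidden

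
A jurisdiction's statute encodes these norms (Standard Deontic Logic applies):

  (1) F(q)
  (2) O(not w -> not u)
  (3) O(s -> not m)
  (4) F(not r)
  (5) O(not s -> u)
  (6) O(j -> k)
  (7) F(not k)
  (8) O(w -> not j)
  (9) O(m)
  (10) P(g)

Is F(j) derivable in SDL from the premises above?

From premise 9 we have O(m).
The contrapositive of premise 3 (O(s -> not m)) is O(m -> not s), and O(m) is already established, so O(not s).
With premise 5, O(not s -> u), the K-axiom yields O(u).
Premise 2 is O(not w -> not u); contrapositively O(u -> w). Since O(u) holds, K gives O(w).
From O(w) and premise 8, O(w -> not j), we obtain O(not j).
Premises 1, 4, 6, 7, 10 do not contribute to this derivation.
So O(not j) holds, i.e. F(j). The claim follows.

Yes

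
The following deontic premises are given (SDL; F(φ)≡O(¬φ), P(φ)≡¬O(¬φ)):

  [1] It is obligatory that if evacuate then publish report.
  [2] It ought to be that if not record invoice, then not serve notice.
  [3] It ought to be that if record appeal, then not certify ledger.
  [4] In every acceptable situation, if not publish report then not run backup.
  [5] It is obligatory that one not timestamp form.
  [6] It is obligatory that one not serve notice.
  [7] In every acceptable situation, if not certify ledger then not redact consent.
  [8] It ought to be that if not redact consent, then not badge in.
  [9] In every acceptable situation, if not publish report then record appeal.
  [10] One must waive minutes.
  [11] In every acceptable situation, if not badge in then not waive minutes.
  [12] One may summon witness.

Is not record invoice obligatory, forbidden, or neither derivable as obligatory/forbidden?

Neither

Premise 2 is O(¬record_invoice → ¬serve_notice); even if O(¬serve_notice) held, inferring O(¬record_invoice) would be affirming the consequent — invalid.
No premise or chain of K-axiom applications forces O(¬record_invoice), and none forces O(record_invoice). So ¬record_invoice is neither obligatory nor forbidden under these norms.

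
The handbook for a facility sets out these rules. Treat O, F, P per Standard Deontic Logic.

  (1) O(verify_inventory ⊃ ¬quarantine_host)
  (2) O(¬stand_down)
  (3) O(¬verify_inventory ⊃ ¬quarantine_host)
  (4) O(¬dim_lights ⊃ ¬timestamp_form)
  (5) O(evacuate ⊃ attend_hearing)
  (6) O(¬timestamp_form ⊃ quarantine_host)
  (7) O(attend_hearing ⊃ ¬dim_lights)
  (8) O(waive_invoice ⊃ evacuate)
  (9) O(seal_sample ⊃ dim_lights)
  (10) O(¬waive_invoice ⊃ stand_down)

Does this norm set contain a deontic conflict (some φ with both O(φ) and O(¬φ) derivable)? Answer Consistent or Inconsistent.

Premises 1 and 3 cover both cases: O(verify_inventory ⊃ ¬quarantine_host) and O(¬verify_inventory ⊃ ¬quarantine_host). Since verify_inventory ∨ ¬verify_inventory is a tautology, O(¬quarantine_host) follows.
Premise 6, O(¬timestamp_form ⊃ quarantine_host), contraposes to O(¬quarantine_host ⊃ timestamp_form); with O(¬quarantine_host) we get O(timestamp_form).
Premise 4 is O(¬dim_lights ⊃ ¬timestamp_form); contrapositively O(timestamp_form ⊃ dim_lights). Since O(timestamp_form) holds, K gives O(dim_lights).
Premise 7, O(attend_hearing ⊃ ¬dim_lights), contraposes to O(dim_lights ⊃ ¬attend_hearing); with O(dim_lights) we get O(¬attend_hearing).
Premise 5, O(evacuate ⊃ attend_hearing), contraposes to O(¬attend_hearing ⊃ ¬evacuate); with O(¬attend_hearing) we get O(¬evacuate).
Premise 8, O(waive_invoice ⊃ evacuate), contraposes to O(¬evacuate ⊃ ¬waive_invoice); with O(¬evacuate) we get O(¬waive_invoice).
From O(¬waive_invoice) and premise 10, O(¬waive_invoice ⊃ stand_down), we obtain O(stand_down).
But premise 2 directly asserts O(¬stand_down).
We now have both O(stand_down) and O(¬stand_down) — stand_down is simultaneously obligatory and forbidden, violating the D-axiom.

Inconsistent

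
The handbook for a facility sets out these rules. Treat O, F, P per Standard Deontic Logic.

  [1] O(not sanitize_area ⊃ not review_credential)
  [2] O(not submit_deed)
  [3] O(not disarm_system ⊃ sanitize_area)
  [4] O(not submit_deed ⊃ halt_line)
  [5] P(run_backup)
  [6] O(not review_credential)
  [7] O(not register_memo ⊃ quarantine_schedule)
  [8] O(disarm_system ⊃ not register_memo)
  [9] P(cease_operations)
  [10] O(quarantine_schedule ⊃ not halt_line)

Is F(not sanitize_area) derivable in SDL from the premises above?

From premise 2 we have O(not submit_deed).
Premise 4 is O(not submit_deed ⊃ halt_line); since O(not submit_deed), deontic closure gives O(halt_line).
The contrapositive of premise 10 (O(quarantine_schedule ⊃ not halt_line)) is O(halt_line ⊃ not quarantine_schedule), and O(halt_line) is already established, so O(not quarantine_schedule).
The contrapositive of premise 7 (O(not register_memo ⊃ quarantine_schedule)) is O(not quarantine_schedule ⊃ register_memo), and O(not quarantine_schedule) is already established, so O(register_memo).
The contrapositive of premise 8 (O(disarm_system ⊃ not register_memo)) is O(register_memo ⊃ not disarm_system), and O(register_memo) is already established, so O(not disarm_system).
Premise 3 is O(not disarm_system ⊃ sanitize_area); since O(not disarm_system), deontic closure gives O(sanitize_area).
Premises 1, 5, 6, 9 do not contribute to this derivation.
So O(sanitize_area) holds, i.e. F(not sanitize_area). The claim follows.

Yes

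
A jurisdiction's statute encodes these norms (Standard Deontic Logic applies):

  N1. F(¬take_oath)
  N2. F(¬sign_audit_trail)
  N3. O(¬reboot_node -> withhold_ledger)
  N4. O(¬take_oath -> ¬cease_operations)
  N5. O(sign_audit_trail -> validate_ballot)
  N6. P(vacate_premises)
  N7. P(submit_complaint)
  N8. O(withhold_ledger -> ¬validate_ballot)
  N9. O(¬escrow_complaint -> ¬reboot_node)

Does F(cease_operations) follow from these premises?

Premise 4 is O(¬take_oath -> ¬cease_operations), but O(¬take_oath) is not derivable from the premises, so it does not yield O(¬cease_operations).
No other premise forces O(¬cease_operations). An ideal world satisfying every premise can still have cease_operations true, so F(cease_operations) is not derivable.

No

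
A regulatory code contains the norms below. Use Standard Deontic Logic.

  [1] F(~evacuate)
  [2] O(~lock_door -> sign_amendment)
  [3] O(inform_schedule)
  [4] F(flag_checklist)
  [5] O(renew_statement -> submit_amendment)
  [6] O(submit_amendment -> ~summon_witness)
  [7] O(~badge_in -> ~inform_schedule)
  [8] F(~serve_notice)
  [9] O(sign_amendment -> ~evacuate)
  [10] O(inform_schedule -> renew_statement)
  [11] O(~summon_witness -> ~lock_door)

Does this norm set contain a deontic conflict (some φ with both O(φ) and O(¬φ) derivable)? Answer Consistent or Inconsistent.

F(~evacuate) at premise 1 means O(evacuate).
The contrapositive of premise 9 (O(sign_amendment -> ~evacuate)) is O(evacuate -> ~sign_amendment), and O(evacuate) is already established, so O(~sign_amendment).
Premise 2, O(~lock_door -> sign_amendment), contraposes to O(~sign_amendment -> lock_door); with O(~sign_amendment) we get O(lock_door).
The contrapositive of premise 11 (O(~summon_witness -> ~lock_door)) is O(lock_door -> summon_witness), and O(lock_door) is already established, so O(summon_witness).
The contrapositive of premise 6 (O(submit_amendment -> ~summon_witness)) is O(summon_witness -> ~submit_amendment), and O(summon_witness) is already established, so O(~submit_amendment).
Premise 5, O(renew_statement -> submit_amendment), contraposes to O(~submit_amendment -> ~renew_statement); with O(~submit_amendment) we get O(~renew_statement).
Premise 10, O(inform_schedule -> renew_statement), contraposes to O(~renew_statement -> ~inform_schedule); with O(~renew_statement) we get O(~inform_schedule).
But premise 3 directly asserts O(inform_schedule).
We now have both O(~inform_schedule) and O(inform_schedule) — inform_schedule is simultaneously obligatory and forbidden, violating the D-axiom.

Inconsistent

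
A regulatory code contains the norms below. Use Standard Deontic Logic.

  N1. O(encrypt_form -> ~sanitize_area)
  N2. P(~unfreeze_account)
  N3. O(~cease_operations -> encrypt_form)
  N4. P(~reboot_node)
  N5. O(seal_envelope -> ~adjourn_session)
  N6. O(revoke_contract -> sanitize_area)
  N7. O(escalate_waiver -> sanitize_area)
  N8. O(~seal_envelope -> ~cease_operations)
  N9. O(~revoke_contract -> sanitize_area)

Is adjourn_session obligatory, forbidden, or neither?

Forbidden

By case analysis on revoke_contract: premise 6 gives O(revoke_contract -> sanitize_area) and premise 9 gives O(~revoke_contract -> sanitize_area), so O(sanitize_area) either way.
The contrapositive of premise 1 (O(encrypt_form -> ~sanitize_area)) is O(sanitize_area -> ~encrypt_form), and O(sanitize_area) is already established, so O(~encrypt_form).
The contrapositive of premise 3 (O(~cease_operations -> encrypt_form)) is O(~encrypt_form -> cease_operations), and O(~encrypt_form) is already established, so O(cease_operations).
Premise 8, O(~seal_envelope -> ~cease_operations), contraposes to O(cease_operations -> seal_envelope); with O(cease_operations) we get O(seal_envelope).
Premise 5 is O(seal_envelope -> ~adjourn_session); since O(seal_envelope), deontic closure gives O(~adjourn_session).
Premises 2, 4, 7 do not contribute to this derivation.
Thus O(~adjourn_session), which is F(adjourn_session): adjourn_session is forbidden.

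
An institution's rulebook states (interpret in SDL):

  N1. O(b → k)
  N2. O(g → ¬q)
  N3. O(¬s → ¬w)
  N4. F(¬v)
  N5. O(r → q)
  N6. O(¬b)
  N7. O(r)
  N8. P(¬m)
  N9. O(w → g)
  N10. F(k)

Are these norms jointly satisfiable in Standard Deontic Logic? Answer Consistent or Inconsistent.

Consistent

Premise 1 is O(b → k), but O(b) is not derivable from the premises, so it does not yield O(k).
So O(k) is not derivable, and the apparent clash with O(¬k) does not arise.
A world satisfying every obligation exists (e.g. b=false, g=false, k=false, m=false, q=true, r=true, s=false, v=true, w=false); no atom is both obligatory and forbidden, so the set is consistent.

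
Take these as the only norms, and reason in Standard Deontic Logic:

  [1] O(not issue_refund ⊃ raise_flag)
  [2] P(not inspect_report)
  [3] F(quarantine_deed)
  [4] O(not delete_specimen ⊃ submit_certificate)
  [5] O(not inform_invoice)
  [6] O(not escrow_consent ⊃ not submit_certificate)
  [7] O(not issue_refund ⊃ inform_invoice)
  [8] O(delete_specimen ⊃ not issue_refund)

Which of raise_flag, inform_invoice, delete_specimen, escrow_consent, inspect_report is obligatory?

escrow_consent

From premise 5 we have O(not inform_invoice).
Premise 7 is O(not issue_refund ⊃ inform_invoice); contrapositively O(not inform_invoice ⊃ issue_refund). Since O(not inform_invoice) holds, K gives O(issue_refund).
Premise 8 is O(delete_specimen ⊃ not issue_refund); contrapositively O(issue_refund ⊃ not delete_specimen). Since O(issue_refund) holds, K gives O(not delete_specimen).
With premise 4, O(not delete_specimen ⊃ submit_certificate), the K-axiom yields O(submit_certificate).
Premise 6, O(not escrow_consent ⊃ not submit_certificate), contraposes to O(submit_certificate ⊃ escrow_consent); with O(submit_certificate) we get O(escrow_consent).
So O(escrow_consent) holds — escrow_consent is obligatory. None of the other listed options is made obligatory by any chain of premises.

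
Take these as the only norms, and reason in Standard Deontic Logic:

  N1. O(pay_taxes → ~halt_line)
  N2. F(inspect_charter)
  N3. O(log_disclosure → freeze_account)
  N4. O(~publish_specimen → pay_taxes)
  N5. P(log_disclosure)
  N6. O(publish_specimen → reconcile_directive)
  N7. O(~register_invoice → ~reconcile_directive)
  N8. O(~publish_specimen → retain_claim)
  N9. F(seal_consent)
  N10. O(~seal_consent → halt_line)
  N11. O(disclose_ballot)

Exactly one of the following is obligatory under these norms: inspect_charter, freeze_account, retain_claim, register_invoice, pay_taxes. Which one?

register_invoice

F(seal_consent) at premise 9 means O(~seal_consent).
With premise 10, O(~seal_consent → halt_line), the K-axiom yields O(halt_line).
Premise 1 is O(pay_taxes → ~halt_line); contrapositively O(halt_line → ~pay_taxes). Since O(halt_line) holds, K gives O(~pay_taxes).
The contrapositive of premise 4 (O(~publish_specimen → pay_taxes)) is O(~pay_taxes → publish_specimen), and O(~pay_taxes) is already established, so O(publish_specimen).
From O(publish_specimen) and premise 6, O(publish_specimen → reconcile_directive), we obtain O(reconcile_directive).
Premise 7 is O(~register_invoice → ~reconcile_directive); contrapositively O(reconcile_directive → register_invoice). Since O(reconcile_directive) holds, K gives O(register_invoice).
So O(register_invoice) holds — register_invoice is obligatory. None of the other listed options is made obligatory by any chain of premises.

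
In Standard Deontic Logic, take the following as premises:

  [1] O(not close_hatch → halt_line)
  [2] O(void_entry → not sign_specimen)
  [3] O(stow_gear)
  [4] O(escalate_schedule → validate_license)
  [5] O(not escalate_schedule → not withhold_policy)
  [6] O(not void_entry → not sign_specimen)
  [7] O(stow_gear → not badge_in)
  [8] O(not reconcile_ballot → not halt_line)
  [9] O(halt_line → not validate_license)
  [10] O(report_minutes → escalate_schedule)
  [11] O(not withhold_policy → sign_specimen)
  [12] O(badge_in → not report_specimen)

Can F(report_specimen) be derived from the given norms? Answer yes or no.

No

Premise 12 is O(badge_in → not report_specimen), but O(badge_in) is not derivable from the premises, so it does not yield O(not report_specimen).
No other premise forces O(not report_specimen). An ideal world satisfying every premise can still have report_specimen true, so F(report_specimen) is not derivable.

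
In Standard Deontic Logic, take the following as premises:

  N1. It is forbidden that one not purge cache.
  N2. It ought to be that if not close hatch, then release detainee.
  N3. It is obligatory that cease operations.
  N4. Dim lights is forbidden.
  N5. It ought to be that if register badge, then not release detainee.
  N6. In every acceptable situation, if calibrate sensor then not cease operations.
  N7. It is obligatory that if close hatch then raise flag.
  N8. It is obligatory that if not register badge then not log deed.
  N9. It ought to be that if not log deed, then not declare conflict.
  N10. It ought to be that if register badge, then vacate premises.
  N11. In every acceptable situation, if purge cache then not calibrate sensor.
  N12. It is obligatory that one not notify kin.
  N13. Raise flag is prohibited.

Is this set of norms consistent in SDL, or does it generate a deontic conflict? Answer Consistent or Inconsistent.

Consistent

Premise 6 is O(calibrate_sensor → ¬cease_operations), but O(calibrate_sensor) is not derivable from the premises, so it does not yield O(¬cease_operations).
So O(¬cease_operations) is not derivable, and the apparent clash with O(cease_operations) does not arise.
A world satisfying every obligation exists (e.g. calibrate_sensor=false, cease_operations=true, close_hatch=false, declare_conflict=false, dim_lights=false, log_deed=false, notify_kin=false, purge_cache=true, raise_flag=false, register_badge=false, release_detainee=true, vacate_premises=false); no atom is both obligatory and forbidden, so the set is consistent.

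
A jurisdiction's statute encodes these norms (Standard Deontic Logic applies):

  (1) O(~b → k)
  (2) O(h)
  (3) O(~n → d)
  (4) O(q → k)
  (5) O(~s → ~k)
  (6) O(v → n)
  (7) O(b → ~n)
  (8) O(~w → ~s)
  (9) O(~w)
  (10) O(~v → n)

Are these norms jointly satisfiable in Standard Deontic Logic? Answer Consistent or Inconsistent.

Inconsistent

Premises 10 and 6 are O(~v → n) and O(v → n); every ideal world satisfies ~v or v, so in either case n holds — hence O(n).
Premise 7 is O(b → ~n); contrapositively O(n → ~b). Since O(n) holds, K gives O(~b).
Applying K to premise 1 (O(~b → k)) and O(~b) yields O(k).
The contrapositive of premise 5 (O(~s → ~k)) is O(k → s), and O(k) is already established, so O(s).
Premise 8 is O(~w → ~s); contrapositively O(s → w). Since O(s) holds, K gives O(w).
But premise 9 directly asserts O(~w).
We now have both O(w) and O(~w) — w is simultaneously obligatory and forbidden, violating the D-axiom.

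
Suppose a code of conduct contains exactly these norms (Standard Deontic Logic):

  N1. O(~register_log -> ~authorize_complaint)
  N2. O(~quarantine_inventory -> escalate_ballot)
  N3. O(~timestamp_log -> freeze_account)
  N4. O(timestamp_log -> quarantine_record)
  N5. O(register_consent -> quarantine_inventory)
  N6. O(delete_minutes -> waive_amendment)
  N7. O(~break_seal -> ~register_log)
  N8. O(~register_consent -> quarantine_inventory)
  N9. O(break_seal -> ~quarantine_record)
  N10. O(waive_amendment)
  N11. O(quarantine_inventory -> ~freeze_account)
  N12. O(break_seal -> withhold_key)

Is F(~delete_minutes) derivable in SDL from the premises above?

Premise 6 is O(delete_minutes -> waive_amendment); even if O(waive_amendment) held, inferring O(delete_minutes) would be affirming the consequent — invalid.
No other premise forces O(delete_minutes). An ideal world satisfying every premise can still have ~delete_minutes true, so F(~delete_minutes) is not derivable.

No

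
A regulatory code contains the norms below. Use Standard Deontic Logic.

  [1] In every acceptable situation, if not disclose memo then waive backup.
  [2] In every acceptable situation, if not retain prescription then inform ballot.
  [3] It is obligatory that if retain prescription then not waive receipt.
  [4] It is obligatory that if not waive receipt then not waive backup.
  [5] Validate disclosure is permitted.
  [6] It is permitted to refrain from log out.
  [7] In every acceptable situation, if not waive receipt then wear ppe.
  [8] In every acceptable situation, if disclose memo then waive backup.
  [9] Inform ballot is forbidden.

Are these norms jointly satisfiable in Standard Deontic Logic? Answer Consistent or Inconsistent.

Inconsistent

By case analysis on ¬disclose_memo: premise 1 gives O(¬disclose_memo → waive_backup) and premise 8 gives O(disclose_memo → waive_backup), so O(waive_backup) either way.
Premise 4 is O(¬waive_receipt → ¬waive_backup); contrapositively O(waive_backup → waive_receipt). Since O(waive_backup) holds, K gives O(waive_receipt).
Premise 3, O(retain_prescription → ¬waive_receipt), contraposes to O(waive_receipt → ¬retain_prescription); with O(waive_receipt) we get O(¬retain_prescription).
From O(¬retain_prescription) and premise 2, O(¬retain_prescription → inform_ballot), we obtain O(inform_ballot).
Yet premise 9 is F(inform_ballot), i.e. O(¬inform_ballot).
We now have both O(inform_ballot) and O(¬inform_ballot) — inform_ballot is simultaneously obligatory and forbidden, violating the D-axiom.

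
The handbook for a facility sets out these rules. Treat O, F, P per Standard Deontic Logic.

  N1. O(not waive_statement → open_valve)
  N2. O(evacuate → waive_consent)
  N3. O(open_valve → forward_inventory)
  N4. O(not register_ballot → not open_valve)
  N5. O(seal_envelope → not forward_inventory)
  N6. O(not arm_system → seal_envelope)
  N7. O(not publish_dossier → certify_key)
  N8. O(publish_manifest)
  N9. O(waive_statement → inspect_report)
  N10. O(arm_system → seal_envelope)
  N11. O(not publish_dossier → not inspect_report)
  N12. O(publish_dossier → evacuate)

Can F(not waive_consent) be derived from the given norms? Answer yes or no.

Premises 6 and 10 cover both cases: O(not arm_system → seal_envelope) and O(arm_system → seal_envelope). Since not arm_system ∨ arm_system is a tautology, O(seal_envelope) follows.
From O(seal_envelope) and premise 5, O(seal_envelope → not forward_inventory), we obtain O(not forward_inventory).
The contrapositive of premise 3 (O(open_valve → forward_inventory)) is O(not forward_inventory → not open_valve), and O(not forward_inventory) is already established, so O(not open_valve).
The contrapositive of premise 1 (O(not waive_statement → open_valve)) is O(not open_valve → waive_statement), and O(not open_valve) is already established, so O(waive_statement).
Premise 9 is O(waive_statement → inspect_report); since O(waive_statement), deontic closure gives O(inspect_report).
Premise 11, O(not publish_dossier → not inspect_report), contraposes to O(inspect_report → publish_dossier); with O(inspect_report) we get O(publish_dossier).
Premise 12 is O(publish_dossier → evacuate); since O(publish_dossier), deontic closure gives O(evacuate).
From O(evacuate) and premise 2, O(evacuate → waive_consent), we obtain O(waive_consent).
Premises 4, 7, 8 do not contribute to this derivation.
So O(waive_consent) holds, i.e. F(not waive_consent). The claim follows.

Yes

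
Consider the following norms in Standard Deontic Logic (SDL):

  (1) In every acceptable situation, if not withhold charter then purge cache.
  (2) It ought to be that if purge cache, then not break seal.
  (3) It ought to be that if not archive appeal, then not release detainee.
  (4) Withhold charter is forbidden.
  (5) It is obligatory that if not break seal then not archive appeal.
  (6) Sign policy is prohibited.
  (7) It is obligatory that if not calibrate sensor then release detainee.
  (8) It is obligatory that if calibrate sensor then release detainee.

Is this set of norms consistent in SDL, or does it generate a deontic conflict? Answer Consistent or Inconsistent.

Inconsistent

Premises 8 and 7 cover both cases: O(calibrate_sensor → release_detainee) and O(¬calibrate_sensor → release_detainee). Since calibrate_sensor ∨ ¬calibrate_sensor is a tautology, O(release_detainee) follows.
The contrapositive of premise 3 (O(¬archive_appeal → ¬release_detainee)) is O(release_detainee → archive_appeal), and O(release_detainee) is already established, so O(archive_appeal).
Premise 5 is O(¬break_seal → ¬archive_appeal); contrapositively O(archive_appeal → break_seal). Since O(archive_appeal) holds, K gives O(break_seal).
The contrapositive of premise 2 (O(purge_cache → ¬break_seal)) is O(break_seal → ¬purge_cache), and O(break_seal) is already established, so O(¬purge_cache).
Premise 1, O(¬withhold_charter → purge_cache), contraposes to O(¬purge_cache → withhold_charter); with O(¬purge_cache) we get O(withhold_charter).
However, F(withhold_charter) at premise 4 amounts to O(¬withhold_charter).
We now have both O(withhold_charter) and O(¬withhold_charter) — withhold_charter is simultaneously obligatory and forbidden, violating the D-axiom.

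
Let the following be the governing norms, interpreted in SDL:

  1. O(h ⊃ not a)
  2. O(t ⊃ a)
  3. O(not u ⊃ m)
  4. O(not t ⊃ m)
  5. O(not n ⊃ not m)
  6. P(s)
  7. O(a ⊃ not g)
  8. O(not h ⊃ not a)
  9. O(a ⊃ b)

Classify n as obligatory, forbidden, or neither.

Obligatory

Premises 8 and 1 are O(not h ⊃ not a) and O(h ⊃ not a); every ideal world satisfies not h or h, so in either case not a holds — hence O(not a).
Premise 2 is O(t ⊃ a); contrapositively O(not a ⊃ not t). Since O(not a) holds, K gives O(not t).
From O(not t) and premise 4, O(not t ⊃ m), we obtain O(m).
The contrapositive of premise 5 (O(not n ⊃ not m)) is O(m ⊃ n), and O(m) is already established, so O(n).
Premises 3, 6, 7, 9 do not contribute to this derivation.
Hence n is obligatory.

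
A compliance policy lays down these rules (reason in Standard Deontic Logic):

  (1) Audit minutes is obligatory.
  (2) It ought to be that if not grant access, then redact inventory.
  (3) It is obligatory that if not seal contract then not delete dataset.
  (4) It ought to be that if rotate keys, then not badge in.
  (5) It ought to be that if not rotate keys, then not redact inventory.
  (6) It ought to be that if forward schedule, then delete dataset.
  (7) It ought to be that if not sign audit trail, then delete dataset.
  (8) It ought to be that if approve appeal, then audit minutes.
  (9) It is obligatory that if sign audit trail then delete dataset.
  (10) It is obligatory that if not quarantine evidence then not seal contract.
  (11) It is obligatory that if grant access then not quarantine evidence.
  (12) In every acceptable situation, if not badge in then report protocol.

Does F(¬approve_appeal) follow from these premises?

Premise 8 is O(approve_appeal → audit_minutes); even if O(audit_minutes) held, inferring O(approve_appeal) would be affirming the consequent — invalid.
No other premise forces O(approve_appeal). An ideal world satisfying every premise can still have ¬approve_appeal true, so F(¬approve_appeal) is not derivable.

No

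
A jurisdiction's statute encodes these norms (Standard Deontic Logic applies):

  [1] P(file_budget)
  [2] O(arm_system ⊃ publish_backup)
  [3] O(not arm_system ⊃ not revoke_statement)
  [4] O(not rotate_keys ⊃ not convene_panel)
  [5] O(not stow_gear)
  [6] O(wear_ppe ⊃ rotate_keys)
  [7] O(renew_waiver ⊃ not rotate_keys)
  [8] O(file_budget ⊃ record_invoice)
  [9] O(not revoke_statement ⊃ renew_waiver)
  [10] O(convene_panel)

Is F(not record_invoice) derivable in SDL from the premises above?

No

Premise 8 is O(file_budget ⊃ record_invoice), but O(file_budget) is not derivable from the premises (the permission P(file_budget) asserts only not O(not file_budget), not O(file_budget)), so it does not yield O(record_invoice).
No other premise forces O(record_invoice). An ideal world satisfying every premise can still have not record_invoice true, so F(not record_invoice) is not derivable.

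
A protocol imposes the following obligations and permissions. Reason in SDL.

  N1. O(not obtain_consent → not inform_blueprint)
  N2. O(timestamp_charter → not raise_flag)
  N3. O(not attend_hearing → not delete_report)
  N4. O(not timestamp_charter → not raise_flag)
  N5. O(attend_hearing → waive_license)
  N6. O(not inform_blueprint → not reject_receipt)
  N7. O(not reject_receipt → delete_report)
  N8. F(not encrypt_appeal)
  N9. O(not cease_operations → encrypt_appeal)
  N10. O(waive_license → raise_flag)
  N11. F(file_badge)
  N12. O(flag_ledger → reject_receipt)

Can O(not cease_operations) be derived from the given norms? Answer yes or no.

No

Premise 9 is O(not cease_operations → encrypt_appeal); even if O(encrypt_appeal) held, inferring O(not cease_operations) would be affirming the consequent — invalid.
No other premise forces O(not cease_operations). An ideal world satisfying every premise can still have not cease_operations false, so O(not cease_operations) is not derivable.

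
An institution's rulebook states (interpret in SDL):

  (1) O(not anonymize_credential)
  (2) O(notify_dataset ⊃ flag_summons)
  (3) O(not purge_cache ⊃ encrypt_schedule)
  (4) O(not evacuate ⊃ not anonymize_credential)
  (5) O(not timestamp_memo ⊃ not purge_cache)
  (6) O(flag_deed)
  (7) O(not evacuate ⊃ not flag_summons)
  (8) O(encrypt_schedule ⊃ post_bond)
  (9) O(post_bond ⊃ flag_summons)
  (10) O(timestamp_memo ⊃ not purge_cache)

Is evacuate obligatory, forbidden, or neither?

Premises 5 and 10 cover both cases: O(not timestamp_memo ⊃ not purge_cache) and O(timestamp_memo ⊃ not purge_cache). Since not timestamp_memo ∨ timestamp_memo is a tautology, O(not purge_cache) follows.
From O(not purge_cache) and premise 3, O(not purge_cache ⊃ encrypt_schedule), we obtain O(encrypt_schedule).
From O(encrypt_schedule) and premise 8, O(encrypt_schedule ⊃ post_bond), we obtain O(post_bond).
From O(post_bond) and premise 9, O(post_bond ⊃ flag_summons), we obtain O(flag_summons).
The contrapositive of premise 7 (O(not evacuate ⊃ not flag_summons)) is O(flag_summons ⊃ evacuate), and O(flag_summons) is already established, so O(evacuate).
Premises 1, 2, 4, 6 do not contribute to this derivation.
Hence evacuate is obligatory.

Obligatory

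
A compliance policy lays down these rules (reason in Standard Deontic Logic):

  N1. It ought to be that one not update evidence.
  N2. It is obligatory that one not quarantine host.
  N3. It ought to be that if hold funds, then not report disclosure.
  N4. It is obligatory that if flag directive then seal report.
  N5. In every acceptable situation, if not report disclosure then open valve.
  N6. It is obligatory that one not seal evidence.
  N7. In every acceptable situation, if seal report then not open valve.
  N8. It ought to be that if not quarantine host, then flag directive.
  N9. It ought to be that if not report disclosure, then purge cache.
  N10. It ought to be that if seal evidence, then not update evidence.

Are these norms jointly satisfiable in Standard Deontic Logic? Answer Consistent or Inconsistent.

Consistent

Premise 10 is O(seal_evidence → ¬update_evidence); even if O(¬update_evidence) held, inferring O(seal_evidence) would be affirming the consequent — invalid.
So O(seal_evidence) is not derivable, and the apparent clash with O(¬seal_evidence) does not arise.
A world satisfying every obligation exists (e.g. flag_directive=true, hold_funds=false, open_valve=false, purge_cache=false, quarantine_host=false, report_disclosure=true, seal_evidence=false, seal_report=true, update_evidence=false); no atom is both obligatory and forbidden, so the set is consistent.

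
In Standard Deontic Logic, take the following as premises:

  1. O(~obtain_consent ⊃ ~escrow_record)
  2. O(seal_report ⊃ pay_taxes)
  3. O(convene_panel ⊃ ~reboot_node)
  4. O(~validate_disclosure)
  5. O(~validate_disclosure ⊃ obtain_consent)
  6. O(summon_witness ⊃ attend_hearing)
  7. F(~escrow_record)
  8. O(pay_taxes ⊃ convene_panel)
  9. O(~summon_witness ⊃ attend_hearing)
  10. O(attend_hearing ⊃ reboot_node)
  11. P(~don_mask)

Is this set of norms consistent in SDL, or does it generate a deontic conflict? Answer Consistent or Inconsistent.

Premise 1 is O(~obtain_consent ⊃ ~escrow_record), but O(~obtain_consent) is not derivable from the premises, so it does not yield O(~escrow_record).
So O(~escrow_record) is not derivable, and the apparent clash with O(escrow_record) does not arise.
A world satisfying every obligation exists (e.g. attend_hearing=true, convene_panel=false, don_mask=false, escrow_record=true, obtain_consent=true, pay_taxes=false, reboot_node=true, seal_report=false, summon_witness=false, validate_disclosure=false); no atom is both obligatory and forbidden, so the set is consistent.

Consistent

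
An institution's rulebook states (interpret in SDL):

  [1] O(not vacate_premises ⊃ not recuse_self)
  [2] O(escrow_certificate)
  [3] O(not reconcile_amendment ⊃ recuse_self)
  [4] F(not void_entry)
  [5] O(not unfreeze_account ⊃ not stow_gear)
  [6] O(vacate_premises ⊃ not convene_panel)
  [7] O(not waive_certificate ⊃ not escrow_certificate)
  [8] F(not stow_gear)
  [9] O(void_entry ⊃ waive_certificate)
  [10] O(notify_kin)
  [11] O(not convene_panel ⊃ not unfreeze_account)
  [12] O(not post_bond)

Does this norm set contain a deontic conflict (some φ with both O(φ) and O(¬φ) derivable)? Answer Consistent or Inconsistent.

Premise 7 is O(not waive_certificate ⊃ not escrow_certificate), but O(not waive_certificate) is not derivable from the premises, so it does not yield O(not escrow_certificate).
So O(not escrow_certificate) is not derivable, and the apparent clash with O(escrow_certificate) does not arise.
A world satisfying every obligation exists (e.g. convene_panel=true, escrow_certificate=true, notify_kin=true, post_bond=false, reconcile_amendment=true, recuse_self=false, stow_gear=true, unfreeze_account=true, vacate_premises=false, void_entry=true, waive_certificate=true); no atom is both obligatory and forbidden, so the set is consistent.

Consistent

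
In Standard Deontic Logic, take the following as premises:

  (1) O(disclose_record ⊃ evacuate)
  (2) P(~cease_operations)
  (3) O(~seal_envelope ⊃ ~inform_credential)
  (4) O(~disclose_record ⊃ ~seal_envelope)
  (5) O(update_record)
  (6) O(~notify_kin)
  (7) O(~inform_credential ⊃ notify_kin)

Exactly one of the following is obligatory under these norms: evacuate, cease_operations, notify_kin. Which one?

evacuate

Premise 6 states O(~notify_kin) outright.
The contrapositive of premise 7 (O(~inform_credential ⊃ notify_kin)) is O(~notify_kin ⊃ inform_credential), and O(~notify_kin) is already established, so O(inform_credential).
The contrapositive of premise 3 (O(~seal_envelope ⊃ ~inform_credential)) is O(inform_credential ⊃ seal_envelope), and O(inform_credential) is already established, so O(seal_envelope).
Premise 4, O(~disclose_record ⊃ ~seal_envelope), contraposes to O(seal_envelope ⊃ disclose_record); with O(seal_envelope) we get O(disclose_record).
With premise 1, O(disclose_record ⊃ evacuate), the K-axiom yields O(evacuate).
So O(evacuate) holds — evacuate is obligatory. None of the other listed options is made obligatory by any chain of premises.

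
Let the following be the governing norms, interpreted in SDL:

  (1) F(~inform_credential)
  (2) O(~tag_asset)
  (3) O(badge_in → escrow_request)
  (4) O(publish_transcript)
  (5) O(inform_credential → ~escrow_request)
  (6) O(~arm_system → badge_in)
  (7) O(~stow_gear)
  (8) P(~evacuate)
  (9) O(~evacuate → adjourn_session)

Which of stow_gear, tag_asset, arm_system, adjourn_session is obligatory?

Premise 1, F(~inform_credential), is equivalent to O(inform_credential).
Applying K to premise 5 (O(inform_credential → ~escrow_request)) and O(inform_credential) yields O(~escrow_request).
Premise 3, O(badge_in → escrow_request), contraposes to O(~escrow_request → ~badge_in); with O(~escrow_request) we get O(~badge_in).
The contrapositive of premise 6 (O(~arm_system → badge_in)) is O(~badge_in → arm_system), and O(~badge_in) is already established, so O(arm_system).
So O(arm_system) holds — arm_system is obligatory. None of the other listed options is made obligatory by any chain of premises.

arm_system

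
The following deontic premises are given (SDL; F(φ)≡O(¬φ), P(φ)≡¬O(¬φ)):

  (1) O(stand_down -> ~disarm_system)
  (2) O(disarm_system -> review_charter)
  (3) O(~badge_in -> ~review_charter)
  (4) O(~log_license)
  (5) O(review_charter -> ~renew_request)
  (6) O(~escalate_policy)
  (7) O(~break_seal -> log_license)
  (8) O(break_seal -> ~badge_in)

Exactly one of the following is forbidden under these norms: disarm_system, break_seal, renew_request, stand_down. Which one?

disarm_system

Premise 4 states O(~log_license) outright.
Premise 7 is O(~break_seal -> log_license); contrapositively O(~log_license -> break_seal). Since O(~log_license) holds, K gives O(break_seal).
Applying K to premise 8 (O(break_seal -> ~badge_in)) and O(break_seal) yields O(~badge_in).
Applying K to premise 3 (O(~badge_in -> ~review_charter)) and O(~badge_in) yields O(~review_charter).
The contrapositive of premise 2 (O(disarm_system -> review_charter)) is O(~review_charter -> ~disarm_system), and O(~review_charter) is already established, so O(~disarm_system).
So O(~disarm_system) holds, i.e. disarm_system is forbidden. None of the other listed options is forbidden under the premises.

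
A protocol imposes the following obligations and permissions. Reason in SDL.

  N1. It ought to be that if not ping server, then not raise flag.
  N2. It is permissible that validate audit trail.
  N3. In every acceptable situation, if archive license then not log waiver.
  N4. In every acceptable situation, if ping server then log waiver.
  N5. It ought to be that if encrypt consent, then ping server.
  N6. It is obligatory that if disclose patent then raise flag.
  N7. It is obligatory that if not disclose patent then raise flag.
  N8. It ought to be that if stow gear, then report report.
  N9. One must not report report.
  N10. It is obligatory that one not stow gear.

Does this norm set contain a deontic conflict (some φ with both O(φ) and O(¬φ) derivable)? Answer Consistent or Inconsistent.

Consistent

Premise 8 is O(stow_gear → report_report), but O(stow_gear) is not derivable from the premises, so it does not yield O(report_report).
So O(report_report) is not derivable, and the apparent clash with O(¬report_report) does not arise.
A world satisfying every obligation exists (e.g. archive_license=false, disclose_patent=false, encrypt_consent=false, log_waiver=true, ping_server=true, raise_flag=true, report_report=false, stow_gear=false, validate_audit_trail=false); no atom is both obligatory and forbidden, so the set is consistent.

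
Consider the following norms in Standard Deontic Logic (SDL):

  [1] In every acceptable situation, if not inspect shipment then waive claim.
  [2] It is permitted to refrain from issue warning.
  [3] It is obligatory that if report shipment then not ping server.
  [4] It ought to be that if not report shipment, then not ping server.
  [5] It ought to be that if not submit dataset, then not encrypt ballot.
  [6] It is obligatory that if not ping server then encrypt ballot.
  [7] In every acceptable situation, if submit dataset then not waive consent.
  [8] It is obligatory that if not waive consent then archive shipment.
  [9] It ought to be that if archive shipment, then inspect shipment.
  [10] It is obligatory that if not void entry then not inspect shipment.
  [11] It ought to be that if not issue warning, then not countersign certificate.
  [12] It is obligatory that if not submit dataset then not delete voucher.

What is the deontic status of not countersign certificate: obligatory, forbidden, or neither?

Premise 11 is O(¬issue_warning → ¬countersign_certificate), but O(¬issue_warning) is not derivable from the premises (the permission P(¬issue_warning) asserts only ¬O(issue_warning), not O(¬issue_warning)), so it does not yield O(¬countersign_certificate).
No premise or chain of K-axiom applications forces O(¬countersign_certificate), and none forces O(countersign_certificate). So ¬countersign_certificate is neither obligatory nor forbidden under these norms.

Neither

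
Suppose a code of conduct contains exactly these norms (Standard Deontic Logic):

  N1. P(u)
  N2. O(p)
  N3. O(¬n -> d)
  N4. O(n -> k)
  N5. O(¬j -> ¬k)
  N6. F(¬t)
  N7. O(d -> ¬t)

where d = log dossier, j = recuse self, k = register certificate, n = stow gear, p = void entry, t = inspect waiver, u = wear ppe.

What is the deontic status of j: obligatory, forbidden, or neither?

Obligatory

Premise 6, F(¬t), is equivalent to O(t).
Premise 7, O(d -> ¬t), contraposes to O(t -> ¬d); with O(t) we get O(¬d).
Premise 3 is O(¬n -> d); contrapositively O(¬d -> n). Since O(¬d) holds, K gives O(n).
From O(n) and premise 4, O(n -> k), we obtain O(k).
The contrapositive of premise 5 (O(¬j -> ¬k)) is O(k -> j), and O(k) is already established, so O(j).
Premises 1, 2 do not contribute to this derivation.
Hence j is obligatory.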